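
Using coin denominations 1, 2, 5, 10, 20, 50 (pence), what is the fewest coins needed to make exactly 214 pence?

7

Greedy: take as many of the largest coin as possible, then repeat with the remainder.
214 = 4×50 + 1×10 + 2×2
Total coins = 4 + 1 + 2 = 7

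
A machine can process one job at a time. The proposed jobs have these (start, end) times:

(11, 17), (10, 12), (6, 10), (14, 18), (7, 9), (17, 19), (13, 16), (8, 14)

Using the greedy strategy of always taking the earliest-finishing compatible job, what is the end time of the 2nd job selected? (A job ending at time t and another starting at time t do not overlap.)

12

Order by finish time; keep every interval that doesn't clash with the previous kept one.
Sorted by end: (7,9)  (6,10)  (10,12)  (8,14)  (13,16)  (11,17)  (14,18)  (17,19)
take (7,9); take (10,12); take (13,16); skip (11,17); skip (14,18); take (17,19).
Selected: (7,9) (10,12) (13,16) (17,19)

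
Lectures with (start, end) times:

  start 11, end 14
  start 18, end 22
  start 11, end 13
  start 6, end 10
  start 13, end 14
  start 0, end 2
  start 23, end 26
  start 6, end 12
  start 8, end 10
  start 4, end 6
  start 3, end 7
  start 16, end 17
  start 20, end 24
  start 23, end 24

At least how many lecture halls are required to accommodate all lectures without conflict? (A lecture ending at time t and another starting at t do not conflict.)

3

Count concurrent intervals with a sweep; the peak is the room count.
Events (time:±→running): 0:+→1 2:-→0 3:+→1 4:+→2 6:-→1 6:+→2 6:+→3 … peak 3.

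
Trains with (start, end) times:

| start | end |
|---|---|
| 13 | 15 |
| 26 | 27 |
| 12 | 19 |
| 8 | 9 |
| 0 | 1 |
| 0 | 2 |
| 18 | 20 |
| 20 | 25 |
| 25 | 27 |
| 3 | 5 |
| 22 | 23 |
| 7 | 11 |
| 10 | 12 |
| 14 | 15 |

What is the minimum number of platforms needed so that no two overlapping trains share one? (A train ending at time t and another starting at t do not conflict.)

Count concurrent intervals with a sweep; the peak is the room count.
Events (time:±→running): 0:+→1 0:+→2 1:-→1 2:-→0 3:+→1 5:-→0 7:+→1 8:+→2 9:-→1 10:+→2 11:-→1 12:-→0 12:+→1 13:+→2 14:+→3 … peak 3.

3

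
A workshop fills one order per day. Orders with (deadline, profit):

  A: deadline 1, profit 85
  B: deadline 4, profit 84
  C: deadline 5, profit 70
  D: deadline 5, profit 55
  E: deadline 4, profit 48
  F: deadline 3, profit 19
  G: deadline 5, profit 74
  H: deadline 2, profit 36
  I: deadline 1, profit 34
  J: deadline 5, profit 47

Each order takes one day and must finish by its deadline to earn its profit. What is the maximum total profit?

368

Take jobs in profit order; each goes to the latest open slot no later than its deadline.
By profit: A(d1,85), B(d4,84), G(d5,74), C(d5,70), D(d5,55), E(d4,48), J(d5,47), H(d2,36), I(d1,34), F(d3,19)
A→slot 1; B→slot 4; G→slot 5; C→slot 3; D→slot 2; E skipped; J skipped; H skipped; I skipped; F skipped.
Profit = 85 + 55 + 70 + 84 + 74 = 368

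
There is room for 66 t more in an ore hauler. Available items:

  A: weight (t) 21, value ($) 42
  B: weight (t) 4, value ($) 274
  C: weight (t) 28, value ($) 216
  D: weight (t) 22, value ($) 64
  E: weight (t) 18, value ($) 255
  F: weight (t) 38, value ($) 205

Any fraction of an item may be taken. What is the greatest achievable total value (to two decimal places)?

Greedy by value/weight ratio, highest first.
Ratios (sorted): B 68.50, E 14.17, C 7.71, F 5.39, D 2.91, A 2.00
take B (4 @ 274); take E (18 @ 255); take C (28 @ 216); take 16/38 of F → 86.32. Capacity used 66/66.
Total value = 831.32

831.32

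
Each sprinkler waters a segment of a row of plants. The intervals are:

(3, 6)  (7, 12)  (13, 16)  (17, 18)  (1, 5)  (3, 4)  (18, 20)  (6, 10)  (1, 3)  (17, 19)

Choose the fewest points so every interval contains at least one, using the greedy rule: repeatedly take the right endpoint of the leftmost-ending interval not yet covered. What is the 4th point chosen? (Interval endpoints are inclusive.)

Process intervals by earliest right end; each time one isn't hit yet, stab at its right endpoint.
Sorted: [1,3] [3,4] [1,5] [3,6] [6,10] [7,12] [13,16] [17,18] [17,19] [18,20]
{[1,3],[3,4],[1,5],[3,6]} hit by 3; {[6,10],[7,12]} hit by 10; {[13,16]} hit by 16; {[17,18],[17,19],[18,20]} hit by 18.
Points: 3, 10, 16, 18 (4 total).

18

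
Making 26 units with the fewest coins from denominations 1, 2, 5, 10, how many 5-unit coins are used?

1

Use the largest denomination that fits, subtract, and repeat.
26 = 2×10 + 1×5 + 1×1
Count of 5: 1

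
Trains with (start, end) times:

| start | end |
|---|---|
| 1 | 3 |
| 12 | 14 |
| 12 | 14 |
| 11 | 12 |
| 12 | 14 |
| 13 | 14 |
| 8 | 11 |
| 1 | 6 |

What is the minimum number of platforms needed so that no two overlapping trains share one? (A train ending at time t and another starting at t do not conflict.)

The answer is the maximum number of intervals overlapping at any instant.
Events (time:±→running): 1:+→1 1:+→2 3:-→1 6:-→0 8:+→1 11:-→0 11:+→1 12:-→0 12:+→1 12:+→2 12:+→3 13:+→4 … peak 4.

4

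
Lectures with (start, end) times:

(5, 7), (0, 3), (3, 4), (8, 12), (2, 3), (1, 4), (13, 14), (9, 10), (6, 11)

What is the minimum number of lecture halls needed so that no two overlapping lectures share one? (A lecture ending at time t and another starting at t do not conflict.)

3

The answer is the maximum number of intervals overlapping at any instant.
starts: [0, 1, 2, 3, 5, 6, 8, 9, 13]
ends:   [3, 3, 4, 4, 7, 10, 11, 12, 14]
s0→1 s1→2 s2→3  — peak 3.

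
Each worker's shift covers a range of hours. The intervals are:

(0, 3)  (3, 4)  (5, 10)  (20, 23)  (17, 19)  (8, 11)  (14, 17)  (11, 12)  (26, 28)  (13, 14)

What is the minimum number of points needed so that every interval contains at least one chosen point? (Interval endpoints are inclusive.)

Sort by right endpoint; whenever an interval is uncovered, place a point at its right end.
By right end: [0,3]  [3,4]  [5,10]  [8,11]  [11,12]  [13,14]  [14,17]  [17,19]  [20,23]  [26,28]
[0,3] uncovered → point at 3; [5,10] uncovered → point at 10; [11,12] uncovered → point at 12; [13,14] uncovered → point at 14; [17,19] uncovered → point at 19; [20,23] uncovered → point at 23; [26,28] uncovered → point at 28.
Points: 3, 10, 12, 14, 19, 23, 28 (7 total).

7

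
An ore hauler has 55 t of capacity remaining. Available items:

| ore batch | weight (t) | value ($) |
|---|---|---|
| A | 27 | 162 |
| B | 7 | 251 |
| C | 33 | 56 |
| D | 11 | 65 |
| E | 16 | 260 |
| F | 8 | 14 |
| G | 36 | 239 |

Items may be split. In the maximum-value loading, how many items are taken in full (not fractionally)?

Order: B (251/7=35.86) > E (260/16=16.25) > G (239/36=6.64) > A (162/27=6.00) > D (65/11=5.91) > F (14/8=1.75) > C (56/33=1.70)
Fill: take B (7 @ 251) → take E (16 @ 260) → take 32/36 of G → 212.44; 55/55 used.
2 item(s) taken whole; one partial (take 32/36 of G).

2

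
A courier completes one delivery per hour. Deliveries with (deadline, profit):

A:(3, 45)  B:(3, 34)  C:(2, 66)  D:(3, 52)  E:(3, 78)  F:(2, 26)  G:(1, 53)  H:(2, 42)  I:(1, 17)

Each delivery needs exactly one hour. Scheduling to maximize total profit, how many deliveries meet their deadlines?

3

By profit: E(d3,78), C(d2,66), G(d1,53), D(d3,52), A(d3,45), H(d2,42), B(d3,34), F(d2,26), I(d1,17)
E→slot 3; C→slot 2; G→slot 1; D skipped; A skipped; H skipped; B skipped; F skipped; I skipped.
3 of 9 scheduled.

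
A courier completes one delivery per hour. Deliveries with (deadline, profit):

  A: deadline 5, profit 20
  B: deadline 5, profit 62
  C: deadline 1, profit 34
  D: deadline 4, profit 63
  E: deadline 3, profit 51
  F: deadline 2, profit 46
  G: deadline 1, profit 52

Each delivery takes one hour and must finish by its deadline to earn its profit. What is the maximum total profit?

Profit order: D=63 B=62 G=52 E=51 F=46 C=34 A=20
Assign: D→slot 4, B→slot 5, G→slot 1, E→slot 3, F→slot 2, C skipped, A skipped.
Slots: [1:G] [2:F] [3:E] [4:D] [5:B]
Profit = 52 + 46 + 51 + 63 + 62 = 274

274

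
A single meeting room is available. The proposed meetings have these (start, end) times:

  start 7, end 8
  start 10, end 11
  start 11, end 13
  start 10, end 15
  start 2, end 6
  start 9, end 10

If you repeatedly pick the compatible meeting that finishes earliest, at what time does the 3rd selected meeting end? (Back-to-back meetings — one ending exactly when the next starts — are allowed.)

Order by finish time; keep every interval that doesn't clash with the previous kept one.
Sorted by end: (2,6)  (7,8)  (9,10)  (10,11)  (11,13)  (10,15)
take (2,6); take (7,8); take (9,10); take (10,11); take (11,13); skip (10,15).
Selected: (2,6) (7,8) (9,10) (10,11) (11,13)

10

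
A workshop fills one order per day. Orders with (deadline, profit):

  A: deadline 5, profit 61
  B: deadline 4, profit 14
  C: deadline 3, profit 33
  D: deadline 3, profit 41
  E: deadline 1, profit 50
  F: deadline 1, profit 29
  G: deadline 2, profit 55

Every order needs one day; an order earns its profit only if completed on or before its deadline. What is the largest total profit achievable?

Sort by profit descending; place each in the latest free slot ≤ its deadline.
Profit order: A=61 G=55 E=50 D=41 C=33 F=29 B=14
Assign: A→slot 5, G→slot 2, E→slot 1, D→slot 3, C skipped, F skipped, B→slot 4.
Slots: [1:E] [2:G] [3:D] [4:B] [5:A]
Profit = 50 + 55 + 41 + 14 + 61 = 221

221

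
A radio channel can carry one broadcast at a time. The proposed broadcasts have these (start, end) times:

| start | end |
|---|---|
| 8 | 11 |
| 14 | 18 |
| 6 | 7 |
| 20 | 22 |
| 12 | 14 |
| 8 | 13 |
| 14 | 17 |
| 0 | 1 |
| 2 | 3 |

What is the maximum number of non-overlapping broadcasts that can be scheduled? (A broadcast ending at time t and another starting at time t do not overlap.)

7

By end time: (0,1), (2,3), (6,7), (8,11), (8,13), (12,14), (14,17), (14,18), (20,22).
Pick (0,1); next start ≥ 1 → (2,3); next start ≥ 3 → (6,7); next start ≥ 7 → (8,11); next start ≥ 11 → (12,14); next start ≥ 14 → (14,17); next start ≥ 17 → (20,22).
Selected 7 broadcasts.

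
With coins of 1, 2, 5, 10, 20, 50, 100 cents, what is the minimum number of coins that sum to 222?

Use the largest denomination that fits, subtract, and repeat.
222 − 2×100→22 − 1×20→2 − 1×2→0
Total coins = 2 + 1 + 1 = 4

4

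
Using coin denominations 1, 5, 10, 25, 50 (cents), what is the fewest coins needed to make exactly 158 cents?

7

158 − 3×50→8 − 1×5→3 − 3×1→0
Total coins = 3 + 1 + 3 = 7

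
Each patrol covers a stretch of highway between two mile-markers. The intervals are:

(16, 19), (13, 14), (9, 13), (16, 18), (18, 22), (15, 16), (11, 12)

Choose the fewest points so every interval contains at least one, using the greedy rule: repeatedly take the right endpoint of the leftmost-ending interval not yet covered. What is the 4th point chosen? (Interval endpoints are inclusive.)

Sorted: [11,12] [9,13] [13,14] [15,16] [16,18] [16,19] [18,22]
{[11,12],[9,13]} hit by 12; {[13,14]} hit by 14; {[15,16],[16,18],[16,19]} hit by 16; {[18,22]} hit by 22.
Points: 12, 14, 16, 22 (4 total).

22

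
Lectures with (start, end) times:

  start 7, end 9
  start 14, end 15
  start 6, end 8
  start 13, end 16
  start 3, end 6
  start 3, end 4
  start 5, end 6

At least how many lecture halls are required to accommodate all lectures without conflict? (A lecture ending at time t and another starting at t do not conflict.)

2

starts: [3, 3, 5, 6, 7, 13, 14]
ends:   [4, 6, 6, 8, 9, 15, 16]
s3→1 s3→2  — peak 2.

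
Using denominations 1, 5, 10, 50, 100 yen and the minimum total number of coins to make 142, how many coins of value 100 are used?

1

Greedy: take as many of the largest coin as possible, then repeat with the remainder.
142 = 1×100 + 4×10 + 2×1
Count of 100: 1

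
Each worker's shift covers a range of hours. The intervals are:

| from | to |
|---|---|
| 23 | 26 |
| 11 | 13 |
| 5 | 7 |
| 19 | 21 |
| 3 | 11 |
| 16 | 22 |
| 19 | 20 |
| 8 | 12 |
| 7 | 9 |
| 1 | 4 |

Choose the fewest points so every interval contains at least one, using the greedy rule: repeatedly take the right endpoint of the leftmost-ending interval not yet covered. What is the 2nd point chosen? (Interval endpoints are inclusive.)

7

Sort by right endpoint; whenever an interval is uncovered, place a point at its right end.
Sorted: [1,4] [5,7] [7,9] [3,11] [8,12] [11,13] [19,20] [19,21] [16,22] [23,26]
{[1,4]} hit by 4; {[5,7],[7,9],[3,11]} hit by 7; {[8,12],[11,13]} hit by 12; {[19,20],[19,21],[16,22]} hit by 20; {[23,26]} hit by 26.
Points: 4, 7, 12, 20, 26 (5 total).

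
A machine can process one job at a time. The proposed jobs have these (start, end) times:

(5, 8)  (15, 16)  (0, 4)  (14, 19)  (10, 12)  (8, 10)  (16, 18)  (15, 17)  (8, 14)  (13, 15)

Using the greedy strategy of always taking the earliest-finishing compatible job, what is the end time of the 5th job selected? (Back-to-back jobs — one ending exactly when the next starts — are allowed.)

15

By end time: (0,4), (5,8), (8,10), (10,12), (8,14), (13,15), (15,16), (15,17), (16,18), (14,19).
Pick (0,4); next start ≥ 4 → (5,8); next start ≥ 8 → (8,10); next start ≥ 10 → (10,12); next start ≥ 12 → (13,15); next start ≥ 15 → (15,16); next start ≥ 16 → (16,18).
Selected: (0,4) (5,8) (8,10) (10,12) (13,15) (15,16) (16,18)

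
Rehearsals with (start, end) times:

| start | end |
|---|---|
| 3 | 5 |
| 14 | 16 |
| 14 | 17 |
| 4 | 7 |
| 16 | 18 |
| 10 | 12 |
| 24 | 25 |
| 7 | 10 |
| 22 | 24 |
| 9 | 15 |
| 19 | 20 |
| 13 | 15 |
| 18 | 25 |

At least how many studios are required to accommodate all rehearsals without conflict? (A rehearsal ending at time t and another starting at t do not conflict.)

4

The answer is the maximum number of intervals overlapping at any instant.
Events (time:±→running): 3:+→1 4:+→2 5:-→1 7:-→0 7:+→1 9:+→2 10:-→1 10:+→2 12:-→1 13:+→2 14:+→3 14:+→4 … peak 4.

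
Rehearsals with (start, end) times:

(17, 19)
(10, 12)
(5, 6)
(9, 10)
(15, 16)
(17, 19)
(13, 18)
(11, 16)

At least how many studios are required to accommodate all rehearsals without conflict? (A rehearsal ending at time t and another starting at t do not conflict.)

3

Events (time:±→running): 5:+→1 6:-→0 9:+→1 10:-→0 10:+→1 11:+→2 12:-→1 13:+→2 15:+→3 … peak 3.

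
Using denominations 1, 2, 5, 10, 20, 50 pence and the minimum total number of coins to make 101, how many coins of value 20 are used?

101 = 2×50 + 1×1
Count of 20: 0

0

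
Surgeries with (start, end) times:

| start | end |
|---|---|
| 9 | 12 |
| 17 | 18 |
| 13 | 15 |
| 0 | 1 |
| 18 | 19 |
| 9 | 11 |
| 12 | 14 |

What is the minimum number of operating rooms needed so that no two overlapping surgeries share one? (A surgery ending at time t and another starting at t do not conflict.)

The answer is the maximum number of intervals overlapping at any instant.
starts: [0, 9, 9, 12, 13, 17, 18]
ends:   [1, 11, 12, 14, 15, 18, 19]
s0→1 e1→0 s9→1 s9→2  — peak 2.

2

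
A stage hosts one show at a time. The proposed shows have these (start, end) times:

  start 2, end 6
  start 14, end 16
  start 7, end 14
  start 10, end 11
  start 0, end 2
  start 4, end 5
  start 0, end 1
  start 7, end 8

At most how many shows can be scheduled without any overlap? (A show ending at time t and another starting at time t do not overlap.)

5

Sorted by end: (0,1)  (0,2)  (4,5)  (2,6)  (7,8)  (10,11)  (7,14)  (14,16)
take (0,1); take (4,5); skip (2,6); take (7,8); take (10,11); skip (7,14); take (14,16).
Selected 5 shows.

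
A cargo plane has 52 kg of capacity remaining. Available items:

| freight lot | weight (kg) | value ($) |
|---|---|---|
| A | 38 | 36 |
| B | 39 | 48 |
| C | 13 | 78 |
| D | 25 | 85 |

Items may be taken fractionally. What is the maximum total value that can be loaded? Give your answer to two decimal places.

Ratios (sorted): C 6.00, D 3.40, B 1.23, A 0.95
take C (13 @ 78); take D (25 @ 85); take 14/39 of B → 17.23. Capacity used 52/52.
Total value = 180.23

180.23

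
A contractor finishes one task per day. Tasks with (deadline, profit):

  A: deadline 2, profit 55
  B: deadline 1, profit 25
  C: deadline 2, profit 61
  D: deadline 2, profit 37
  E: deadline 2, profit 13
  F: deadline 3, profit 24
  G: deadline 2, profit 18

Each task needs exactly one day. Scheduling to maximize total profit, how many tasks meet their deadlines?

3

By profit: C(d2,61), A(d2,55), D(d2,37), B(d1,25), F(d3,24), G(d2,18), E(d2,13)
C→slot 2; A→slot 1; D skipped; B skipped; F→slot 3; G skipped; E skipped.
3 of 7 scheduled.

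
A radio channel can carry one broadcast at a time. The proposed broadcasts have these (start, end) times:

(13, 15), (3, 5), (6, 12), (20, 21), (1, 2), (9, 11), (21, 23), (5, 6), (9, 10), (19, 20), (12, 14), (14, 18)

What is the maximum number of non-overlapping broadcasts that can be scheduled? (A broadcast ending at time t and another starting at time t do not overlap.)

9

Sorted by end: (1,2)  (3,5)  (5,6)  (9,10)  (9,11)  (6,12)  (12,14)  (13,15)  (14,18)  (19,20)  (20,21)  (21,23)
take (1,2); take (3,5); take (5,6); take (9,10); take (12,14); skip (13,15); take (14,18); take (19,20); take (20,21); take (21,23).
Selected 9 broadcasts.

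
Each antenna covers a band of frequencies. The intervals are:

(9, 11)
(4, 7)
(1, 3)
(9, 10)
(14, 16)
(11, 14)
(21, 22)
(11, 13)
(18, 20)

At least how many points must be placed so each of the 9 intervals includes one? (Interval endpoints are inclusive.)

Process intervals by earliest right end; each time one isn't hit yet, stab at its right endpoint.
By right end: [1,3]  [4,7]  [9,10]  [9,11]  [11,13]  [11,14]  [14,16]  [18,20]  [21,22]
[1,3] uncovered → point at 3; [4,7] uncovered → point at 7; [9,10] uncovered → point at 10; [11,13] uncovered → point at 13; [14,16] uncovered → point at 16; [18,20] uncovered → point at 20; [21,22] uncovered → point at 22.
Points: 3, 7, 10, 13, 16, 20, 22 (7 total).

7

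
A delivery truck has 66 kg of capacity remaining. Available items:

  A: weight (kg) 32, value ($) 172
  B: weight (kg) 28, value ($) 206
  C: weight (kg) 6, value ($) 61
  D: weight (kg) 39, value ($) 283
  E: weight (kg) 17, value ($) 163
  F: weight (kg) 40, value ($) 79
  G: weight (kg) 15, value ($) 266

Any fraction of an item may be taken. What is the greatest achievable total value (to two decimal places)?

Greedy by value/weight ratio, highest first.
Order: G (266/15=17.73) > C (61/6=10.17) > E (163/17=9.59) > B (206/28=7.36) > D (283/39=7.26) > A (172/32=5.38) > F (79/40=1.98)
Fill: take G (15 @ 266) → take C (6 @ 61) → take E (17 @ 163) → take B (28 @ 206); 66/66 used.
Total value = 696.00

696.00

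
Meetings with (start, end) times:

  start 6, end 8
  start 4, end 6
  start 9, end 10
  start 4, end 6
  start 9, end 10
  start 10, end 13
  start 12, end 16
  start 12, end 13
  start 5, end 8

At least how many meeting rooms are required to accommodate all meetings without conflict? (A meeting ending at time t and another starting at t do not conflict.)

The answer is the maximum number of intervals overlapping at any instant.
starts: [4, 4, 5, 6, 9, 9, 10, 12, 12]
ends:   [6, 6, 8, 8, 10, 10, 13, 13, 16]
s4→1 s4→2 s5→3  — peak 3.

3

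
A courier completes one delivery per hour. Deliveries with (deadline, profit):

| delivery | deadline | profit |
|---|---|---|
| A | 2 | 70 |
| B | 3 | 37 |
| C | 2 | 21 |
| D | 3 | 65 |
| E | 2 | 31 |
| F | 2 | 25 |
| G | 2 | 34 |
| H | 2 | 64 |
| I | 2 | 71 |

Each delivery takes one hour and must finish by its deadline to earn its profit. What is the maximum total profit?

206

Sort by profit descending; place each in the latest free slot ≤ its deadline.
Profit order: I=71 A=70 D=65 H=64 B=37 G=34 E=31 F=25 C=21
Assign: I→slot 2, A→slot 1, D→slot 3, H skipped, B skipped, G skipped, E skipped, F skipped, C skipped.
Slots: [1:A] [2:I] [3:D]
Profit = 70 + 71 + 65 = 206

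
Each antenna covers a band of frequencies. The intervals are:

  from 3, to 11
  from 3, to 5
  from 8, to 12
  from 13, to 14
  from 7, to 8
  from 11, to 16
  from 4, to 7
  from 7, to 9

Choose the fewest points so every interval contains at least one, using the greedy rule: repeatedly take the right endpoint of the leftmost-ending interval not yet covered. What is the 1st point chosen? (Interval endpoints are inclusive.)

5

Process intervals by earliest right end; each time one isn't hit yet, stab at its right endpoint.
By right end: [3,5]  [4,7]  [7,8]  [7,9]  [3,11]  [8,12]  [13,14]  [11,16]
[3,5] uncovered → point at 5; [7,8] uncovered → point at 8; [13,14] uncovered → point at 14.
Points: 5, 8, 14 (3 total).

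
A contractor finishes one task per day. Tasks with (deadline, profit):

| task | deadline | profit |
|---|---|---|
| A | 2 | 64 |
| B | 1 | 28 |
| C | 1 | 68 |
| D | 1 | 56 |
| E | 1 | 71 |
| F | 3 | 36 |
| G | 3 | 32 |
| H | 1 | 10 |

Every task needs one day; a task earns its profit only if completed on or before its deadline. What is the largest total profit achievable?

Take jobs in profit order; each goes to the latest open slot no later than its deadline.
By profit: E(d1,71), C(d1,68), A(d2,64), D(d1,56), F(d3,36), G(d3,32), B(d1,28), H(d1,10)
E→slot 1; C skipped; A→slot 2; D skipped; F→slot 3; G skipped; B skipped; H skipped.
Profit = 71 + 64 + 36 = 171

171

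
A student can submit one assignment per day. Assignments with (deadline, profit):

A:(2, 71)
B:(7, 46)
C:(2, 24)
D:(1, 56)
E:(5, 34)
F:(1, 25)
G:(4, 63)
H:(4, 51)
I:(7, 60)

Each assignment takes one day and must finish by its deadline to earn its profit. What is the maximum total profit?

Take jobs in profit order; each goes to the latest open slot no later than its deadline.
By profit: A(d2,71), G(d4,63), I(d7,60), D(d1,56), H(d4,51), B(d7,46), E(d5,34), F(d1,25), C(d2,24)
A→slot 2; G→slot 4; I→slot 7; D→slot 1; H→slot 3; B→slot 6; E→slot 5; F skipped; C skipped.
Profit = 56 + 71 + 51 + 63 + 34 + 46 + 60 = 381

381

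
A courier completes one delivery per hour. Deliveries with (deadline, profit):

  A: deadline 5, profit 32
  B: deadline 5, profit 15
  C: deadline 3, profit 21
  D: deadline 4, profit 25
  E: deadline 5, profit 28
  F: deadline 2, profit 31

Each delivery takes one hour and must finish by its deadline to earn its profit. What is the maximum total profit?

Profit order: A=32 F=31 E=28 D=25 C=21 B=15
Assign: A→slot 5, F→slot 2, E→slot 4, D→slot 3, C→slot 1, B skipped.
Slots: [1:C] [2:F] [3:D] [4:E] [5:A]
Profit = 21 + 31 + 25 + 28 + 32 = 137

137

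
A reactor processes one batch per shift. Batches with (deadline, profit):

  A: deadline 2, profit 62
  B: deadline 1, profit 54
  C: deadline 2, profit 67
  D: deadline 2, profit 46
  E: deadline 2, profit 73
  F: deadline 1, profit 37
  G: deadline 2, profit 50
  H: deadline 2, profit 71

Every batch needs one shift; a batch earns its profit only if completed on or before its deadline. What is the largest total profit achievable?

Profit order: E=73 H=71 C=67 A=62 B=54 G=50 D=46 F=37
Assign: E→slot 2, H→slot 1, C skipped, A skipped, B skipped, G skipped, D skipped, F skipped.
Slots: [1:H] [2:E]
Profit = 71 + 73 = 144

144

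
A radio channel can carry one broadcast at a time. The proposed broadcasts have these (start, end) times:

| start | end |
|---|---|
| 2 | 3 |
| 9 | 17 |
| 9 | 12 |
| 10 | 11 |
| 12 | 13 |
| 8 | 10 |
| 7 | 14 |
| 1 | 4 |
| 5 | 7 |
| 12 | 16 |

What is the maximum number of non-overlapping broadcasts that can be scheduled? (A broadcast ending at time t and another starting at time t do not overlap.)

Sorted by end: (2,3)  (1,4)  (5,7)  (8,10)  (10,11)  (9,12)  (12,13)  (7,14)  (12,16)  (9,17)
take (2,3); take (5,7); take (8,10); take (10,11); take (12,13); skip (7,14); skip (12,16); skip (9,17).
Selected 5 broadcasts.

5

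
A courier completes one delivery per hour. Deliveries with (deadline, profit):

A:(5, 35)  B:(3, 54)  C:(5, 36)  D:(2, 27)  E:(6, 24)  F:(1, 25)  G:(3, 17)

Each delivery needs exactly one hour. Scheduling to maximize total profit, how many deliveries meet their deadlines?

6

Take jobs in profit order; each goes to the latest open slot no later than its deadline.
Profit order: B=54 C=36 A=35 D=27 F=25 E=24 G=17
Assign: B→slot 3, C→slot 5, A→slot 4, D→slot 2, F→slot 1, E→slot 6, G skipped.
Slots: [1:F] [2:D] [3:B] [4:A] [5:C] [6:E]
6 of 7 scheduled.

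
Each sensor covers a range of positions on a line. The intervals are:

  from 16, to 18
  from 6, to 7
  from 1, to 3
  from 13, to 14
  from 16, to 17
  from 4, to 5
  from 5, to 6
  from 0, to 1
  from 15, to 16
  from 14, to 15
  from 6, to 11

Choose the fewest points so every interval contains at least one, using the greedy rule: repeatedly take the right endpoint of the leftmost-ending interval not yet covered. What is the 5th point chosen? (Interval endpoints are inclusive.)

Sort by right endpoint; whenever an interval is uncovered, place a point at its right end.
By right end: [0,1]  [1,3]  [4,5]  [5,6]  [6,7]  [6,11]  [13,14]  [14,15]  [15,16]  [16,17]  [16,18]
[0,1] uncovered → point at 1; [4,5] uncovered → point at 5; [6,7] uncovered → point at 7; [13,14] uncovered → point at 14; [15,16] uncovered → point at 16.
Points: 1, 5, 7, 14, 16 (5 total).

16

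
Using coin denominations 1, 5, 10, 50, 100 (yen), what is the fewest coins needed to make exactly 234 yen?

9

Greedy: take as many of the largest coin as possible, then repeat with the remainder.
234 = 2×100 + 3×10 + 4×1
Total coins = 2 + 3 + 4 = 9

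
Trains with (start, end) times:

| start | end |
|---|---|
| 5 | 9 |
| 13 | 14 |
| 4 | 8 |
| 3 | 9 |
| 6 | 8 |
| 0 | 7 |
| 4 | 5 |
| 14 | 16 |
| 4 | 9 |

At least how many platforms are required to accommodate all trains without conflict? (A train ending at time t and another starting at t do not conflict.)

Count concurrent intervals with a sweep; the peak is the room count.
starts: [0, 3, 4, 4, 4, 5, 6, 13, 14]
ends:   [5, 7, 8, 8, 9, 9, 9, 14, 16]
s0→1 s3→2 s4→3 s4→4 s4→5 e5→4 s5→5 s6→6  — peak 6.

6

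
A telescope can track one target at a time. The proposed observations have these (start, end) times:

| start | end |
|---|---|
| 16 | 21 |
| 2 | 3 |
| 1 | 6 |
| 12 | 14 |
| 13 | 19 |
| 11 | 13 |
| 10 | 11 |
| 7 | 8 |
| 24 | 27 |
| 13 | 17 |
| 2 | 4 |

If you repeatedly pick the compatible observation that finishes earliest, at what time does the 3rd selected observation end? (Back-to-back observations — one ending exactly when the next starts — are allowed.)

11

Order by finish time; keep every interval that doesn't clash with the previous kept one.
By end time: (2,3), (2,4), (1,6), (7,8), (10,11), (11,13), (12,14), (13,17), (13,19), (16,21), (24,27).
Pick (2,3); next start ≥ 3 → (7,8); next start ≥ 8 → (10,11); next start ≥ 11 → (11,13); next start ≥ 13 → (13,17); next start ≥ 17 → (24,27).
Selected: (2,3) (7,8) (10,11) (11,13) (13,17) (24,27)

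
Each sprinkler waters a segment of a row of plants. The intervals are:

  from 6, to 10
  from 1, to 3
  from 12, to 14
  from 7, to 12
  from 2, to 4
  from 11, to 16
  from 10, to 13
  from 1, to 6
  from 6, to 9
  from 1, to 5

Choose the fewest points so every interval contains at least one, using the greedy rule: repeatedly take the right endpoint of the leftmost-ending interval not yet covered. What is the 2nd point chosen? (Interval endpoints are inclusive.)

Sorted: [1,3] [2,4] [1,5] [1,6] [6,9] [6,10] [7,12] [10,13] [12,14] [11,16]
{[1,3],[2,4],[1,5],[1,6]} hit by 3; {[6,9],[6,10],[7,12]} hit by 9; {[10,13],[12,14],[11,16]} hit by 13.
Points: 3, 9, 13 (3 total).

9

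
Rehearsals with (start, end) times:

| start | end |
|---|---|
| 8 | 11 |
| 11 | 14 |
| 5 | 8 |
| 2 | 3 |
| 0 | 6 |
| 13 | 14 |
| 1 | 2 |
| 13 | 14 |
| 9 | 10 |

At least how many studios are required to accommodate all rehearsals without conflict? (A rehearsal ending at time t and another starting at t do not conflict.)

3

Events (time:±→running): 0:+→1 1:+→2 2:-→1 2:+→2 3:-→1 5:+→2 6:-→1 8:-→0 8:+→1 9:+→2 10:-→1 11:-→0 11:+→1 13:+→2 13:+→3 … peak 3.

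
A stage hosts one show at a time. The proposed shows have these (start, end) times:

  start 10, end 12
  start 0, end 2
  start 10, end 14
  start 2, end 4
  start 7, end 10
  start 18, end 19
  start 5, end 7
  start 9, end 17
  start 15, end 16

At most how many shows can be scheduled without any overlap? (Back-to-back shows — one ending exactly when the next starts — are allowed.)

7

Sorted by end: (0,2)  (2,4)  (5,7)  (7,10)  (10,12)  (10,14)  (15,16)  (9,17)  (18,19)
take (0,2); take (2,4); take (5,7); take (7,10); take (10,12); take (15,16); take (18,19).
Selected 7 shows.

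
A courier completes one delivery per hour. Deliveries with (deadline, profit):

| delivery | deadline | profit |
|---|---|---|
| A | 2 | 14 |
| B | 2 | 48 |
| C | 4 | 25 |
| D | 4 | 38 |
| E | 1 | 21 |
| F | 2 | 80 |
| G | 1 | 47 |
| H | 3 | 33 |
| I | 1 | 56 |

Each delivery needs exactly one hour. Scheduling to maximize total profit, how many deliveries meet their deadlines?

Sort by profit descending; place each in the latest free slot ≤ its deadline.
Profit order: F=80 I=56 B=48 G=47 D=38 H=33 C=25 E=21 A=14
Assign: F→slot 2, I→slot 1, B skipped, G skipped, D→slot 4, H→slot 3, C skipped, E skipped, A skipped.
Slots: [1:I] [2:F] [3:H] [4:D]
4 of 9 scheduled.

4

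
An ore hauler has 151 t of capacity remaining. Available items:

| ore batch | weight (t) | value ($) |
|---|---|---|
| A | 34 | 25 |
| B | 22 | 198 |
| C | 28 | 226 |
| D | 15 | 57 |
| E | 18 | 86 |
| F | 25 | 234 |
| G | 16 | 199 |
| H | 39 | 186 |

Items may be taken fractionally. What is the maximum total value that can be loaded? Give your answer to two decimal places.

Greedy by value/weight ratio, highest first.
Order: G (199/16=12.44) > F (234/25=9.36) > B (198/22=9.00) > C (226/28=8.07) > E (86/18=4.78) > H (186/39=4.77) > D (57/15=3.80) > A (25/34=0.74)
Fill: take G (16 @ 199) → take F (25 @ 234) → take B (22 @ 198) → take C (28 @ 226) → take E (18 @ 86) → take H (39 @ 186) → take 3/15 of D → 11.40; 151/151 used.
Total value = 1140.40

1140.40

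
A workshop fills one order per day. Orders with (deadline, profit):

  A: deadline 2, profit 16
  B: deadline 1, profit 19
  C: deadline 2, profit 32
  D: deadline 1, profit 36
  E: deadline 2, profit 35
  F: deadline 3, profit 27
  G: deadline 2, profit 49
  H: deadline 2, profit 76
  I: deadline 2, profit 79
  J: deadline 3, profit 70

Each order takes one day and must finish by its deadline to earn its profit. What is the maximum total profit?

Sort by profit descending; place each in the latest free slot ≤ its deadline.
Profit order: I=79 H=76 J=70 G=49 D=36 E=35 C=32 F=27 B=19 A=16
Assign: I→slot 2, H→slot 1, J→slot 3, G skipped, D skipped, E skipped, C skipped, F skipped, B skipped, A skipped.
Slots: [1:H] [2:I] [3:J]
Profit = 76 + 79 + 70 = 225

225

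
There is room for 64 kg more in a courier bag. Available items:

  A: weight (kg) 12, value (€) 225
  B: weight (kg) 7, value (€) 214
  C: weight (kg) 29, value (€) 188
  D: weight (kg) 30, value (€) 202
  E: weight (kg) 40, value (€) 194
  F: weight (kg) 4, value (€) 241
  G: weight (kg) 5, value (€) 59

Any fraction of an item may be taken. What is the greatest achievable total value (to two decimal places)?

Sort by value per unit weight and fill in that order.
Ratios (sorted): F 60.25, B 30.57, A 18.75, G 11.80, D 6.73, C 6.48, E 4.85
take F (4 @ 241); take B (7 @ 214); take A (12 @ 225); take G (5 @ 59); take D (30 @ 202); take 6/29 of C → 38.90. Capacity used 64/64.
Total value = 979.90

979.90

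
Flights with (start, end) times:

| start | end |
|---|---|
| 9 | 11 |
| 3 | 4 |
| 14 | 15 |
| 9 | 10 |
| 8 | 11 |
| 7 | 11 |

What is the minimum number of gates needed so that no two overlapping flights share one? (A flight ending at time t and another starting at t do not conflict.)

4

The answer is the maximum number of intervals overlapping at any instant.
Events (time:±→running): 3:+→1 4:-→0 7:+→1 8:+→2 9:+→3 9:+→4 … peak 4.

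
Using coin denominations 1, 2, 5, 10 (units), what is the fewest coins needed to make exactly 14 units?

3

14 = 1×10 + 2×2
Total coins = 1 + 2 = 3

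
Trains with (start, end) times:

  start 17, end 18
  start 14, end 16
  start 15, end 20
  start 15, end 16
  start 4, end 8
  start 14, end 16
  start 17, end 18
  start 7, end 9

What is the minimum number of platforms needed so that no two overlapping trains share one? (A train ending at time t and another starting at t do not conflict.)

4

starts: [4, 7, 14, 14, 15, 15, 17, 17]
ends:   [8, 9, 16, 16, 16, 18, 18, 20]
s4→1 s7→2 e8→1 e9→0 s14→1 s14→2 s15→3 s15→4  — peak 4.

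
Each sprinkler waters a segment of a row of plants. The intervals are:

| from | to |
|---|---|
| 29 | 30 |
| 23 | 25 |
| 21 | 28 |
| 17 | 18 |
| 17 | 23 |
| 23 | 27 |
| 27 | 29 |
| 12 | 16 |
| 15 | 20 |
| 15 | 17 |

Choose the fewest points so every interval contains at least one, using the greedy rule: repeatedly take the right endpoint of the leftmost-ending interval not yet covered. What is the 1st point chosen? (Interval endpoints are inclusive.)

16

Process intervals by earliest right end; each time one isn't hit yet, stab at its right endpoint.
By right end: [12,16]  [15,17]  [17,18]  [15,20]  [17,23]  [23,25]  [23,27]  [21,28]  [27,29]  [29,30]
[12,16] uncovered → point at 16; [17,18] uncovered → point at 18; [23,25] uncovered → point at 25; [27,29] uncovered → point at 29.
Points: 16, 18, 25, 29 (4 total).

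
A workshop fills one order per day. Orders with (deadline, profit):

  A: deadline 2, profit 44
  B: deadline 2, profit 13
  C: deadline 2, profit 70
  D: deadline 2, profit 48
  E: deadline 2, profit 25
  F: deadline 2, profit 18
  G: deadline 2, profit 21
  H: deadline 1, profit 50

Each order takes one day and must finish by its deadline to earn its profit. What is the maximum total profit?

120

Profit order: C=70 H=50 D=48 A=44 E=25 G=21 F=18 B=13
Assign: C→slot 2, H→slot 1, D skipped, A skipped, E skipped, G skipped, F skipped, B skipped.
Slots: [1:H] [2:C]
Profit = 50 + 70 = 120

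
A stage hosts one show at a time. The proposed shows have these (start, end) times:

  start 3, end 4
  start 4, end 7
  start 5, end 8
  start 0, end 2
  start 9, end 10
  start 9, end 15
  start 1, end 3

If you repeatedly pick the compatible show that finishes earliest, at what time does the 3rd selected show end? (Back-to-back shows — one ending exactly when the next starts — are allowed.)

7

Greedy by earliest finish: after sorting by end time, pick each interval compatible with the last pick.
By end time: (0,2), (1,3), (3,4), (4,7), (5,8), (9,10), (9,15).
Pick (0,2); next start ≥ 2 → (3,4); next start ≥ 4 → (4,7); next start ≥ 7 → (9,10).
Selected: (0,2) (3,4) (4,7) (9,10)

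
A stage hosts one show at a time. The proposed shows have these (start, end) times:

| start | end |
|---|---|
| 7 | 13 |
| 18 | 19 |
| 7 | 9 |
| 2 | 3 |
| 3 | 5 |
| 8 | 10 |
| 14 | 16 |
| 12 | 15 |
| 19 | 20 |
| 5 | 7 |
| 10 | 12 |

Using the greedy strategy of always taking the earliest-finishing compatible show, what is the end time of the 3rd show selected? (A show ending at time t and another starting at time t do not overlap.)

7

Sorted by end: (2,3)  (3,5)  (5,7)  (7,9)  (8,10)  (10,12)  (7,13)  (12,15)  (14,16)  (18,19)  (19,20)
take (2,3); take (3,5); take (5,7); take (7,9); take (10,12); take (12,15); take (18,19); take (19,20).
Selected: (2,3) (3,5) (5,7) (7,9) (10,12) (12,15) (18,19) (19,20)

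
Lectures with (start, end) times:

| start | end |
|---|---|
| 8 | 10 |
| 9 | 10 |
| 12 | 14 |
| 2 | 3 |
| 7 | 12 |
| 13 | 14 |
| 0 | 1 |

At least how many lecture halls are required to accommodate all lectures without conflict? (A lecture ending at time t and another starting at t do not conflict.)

starts: [0, 2, 7, 8, 9, 12, 13]
ends:   [1, 3, 10, 10, 12, 14, 14]
s0→1 e1→0 s2→1 e3→0 s7→1 s8→2 s9→3  — peak 3.

3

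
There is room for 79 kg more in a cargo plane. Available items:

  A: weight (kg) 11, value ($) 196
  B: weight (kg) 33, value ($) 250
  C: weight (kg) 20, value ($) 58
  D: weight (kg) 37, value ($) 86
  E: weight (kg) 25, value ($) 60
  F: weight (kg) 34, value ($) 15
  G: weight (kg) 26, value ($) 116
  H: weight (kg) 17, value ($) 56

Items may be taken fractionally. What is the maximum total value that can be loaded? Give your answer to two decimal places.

591.65

Greedy by value/weight ratio, highest first.
Ratios (sorted): A 17.82, B 7.58, G 4.46, H 3.29, C 2.90, E 2.40, D 2.32, F 0.44
take A (11 @ 196); take B (33 @ 250); take G (26 @ 116); take 9/17 of H → 29.65. Capacity used 79/79.
Total value = 591.65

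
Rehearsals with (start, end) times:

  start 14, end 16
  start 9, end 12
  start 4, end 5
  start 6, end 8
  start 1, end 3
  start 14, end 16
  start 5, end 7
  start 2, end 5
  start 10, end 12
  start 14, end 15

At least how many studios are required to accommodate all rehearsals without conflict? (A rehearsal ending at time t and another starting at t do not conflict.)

The answer is the maximum number of intervals overlapping at any instant.
starts: [1, 2, 4, 5, 6, 9, 10, 14, 14, 14]
ends:   [3, 5, 5, 7, 8, 12, 12, 15, 16, 16]
s1→1 s2→2 e3→1 s4→2 e5→1 e5→0 s5→1 s6→2 e7→1 e8→0 s9→1 s10→2 e12→1 e12→0 s14→1 s14→2 s14→3  — peak 3.

3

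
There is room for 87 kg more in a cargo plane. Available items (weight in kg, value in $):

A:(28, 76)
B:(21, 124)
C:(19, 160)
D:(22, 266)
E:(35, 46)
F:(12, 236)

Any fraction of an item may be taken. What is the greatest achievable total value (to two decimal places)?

821.29

Ratios (sorted): F 19.67, D 12.09, C 8.42, B 5.90, A 2.71, E 1.31
take F (12 @ 236); take D (22 @ 266); take C (19 @ 160); take B (21 @ 124); take 13/28 of A → 35.29. Capacity used 87/87.
Total value = 821.29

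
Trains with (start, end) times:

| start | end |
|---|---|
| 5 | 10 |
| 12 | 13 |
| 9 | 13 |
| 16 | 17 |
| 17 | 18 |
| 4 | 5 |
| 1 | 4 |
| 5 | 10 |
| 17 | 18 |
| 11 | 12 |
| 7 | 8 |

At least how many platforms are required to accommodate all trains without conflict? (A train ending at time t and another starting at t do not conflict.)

Count concurrent intervals with a sweep; the peak is the room count.
starts: [1, 4, 5, 5, 7, 9, 11, 12, 16, 17, 17]
ends:   [4, 5, 8, 10, 10, 12, 13, 13, 17, 18, 18]
s1→1 e4→0 s4→1 e5→0 s5→1 s5→2 s7→3  — peak 3.

3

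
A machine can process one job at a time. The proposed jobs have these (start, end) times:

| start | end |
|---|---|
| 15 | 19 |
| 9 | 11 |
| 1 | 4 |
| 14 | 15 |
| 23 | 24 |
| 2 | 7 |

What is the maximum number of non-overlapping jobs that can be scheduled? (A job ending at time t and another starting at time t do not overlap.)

By end time: (1,4), (2,7), (9,11), (14,15), (15,19), (23,24).
Pick (1,4); next start ≥ 4 → (9,11); next start ≥ 11 → (14,15); next start ≥ 15 → (15,19); next start ≥ 19 → (23,24).
Selected 5 jobs.

5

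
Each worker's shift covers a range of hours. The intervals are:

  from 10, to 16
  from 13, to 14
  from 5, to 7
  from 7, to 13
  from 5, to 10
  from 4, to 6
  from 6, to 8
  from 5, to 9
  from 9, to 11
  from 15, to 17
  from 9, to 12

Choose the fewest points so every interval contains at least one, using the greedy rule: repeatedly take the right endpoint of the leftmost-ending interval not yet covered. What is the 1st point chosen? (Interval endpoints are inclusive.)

By right end: [4,6]  [5,7]  [6,8]  [5,9]  [5,10]  [9,11]  [9,12]  [7,13]  [13,14]  [10,16]  [15,17]
[4,6] uncovered → point at 6; [9,11] uncovered → point at 11; [13,14] uncovered → point at 14; [15,17] uncovered → point at 17.
Points: 6, 11, 14, 17 (4 total).

6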